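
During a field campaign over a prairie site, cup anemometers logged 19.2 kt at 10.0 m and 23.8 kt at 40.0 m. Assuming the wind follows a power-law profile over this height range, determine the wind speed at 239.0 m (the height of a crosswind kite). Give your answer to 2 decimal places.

First find α: α = ln(V₂/V₁)/ln(z₂/z₁) = ln(23.8/19.2)/ln(40.0/10.0) = 0.21478/1.38629 = 0.1549
Extrapolate from 40.0 m to 239.0 m: V₃ = 23.8 × (239.0/40.0)^0.1549 = 23.8 × 1.3191 = 31.3945 kt

31.39 kt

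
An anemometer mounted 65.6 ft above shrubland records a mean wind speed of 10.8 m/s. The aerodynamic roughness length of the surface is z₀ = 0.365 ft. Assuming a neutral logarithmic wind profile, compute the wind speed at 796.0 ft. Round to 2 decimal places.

15.99 m/s

Log law: V(z) ∝ ln(z/z₀), so V₂/V₁ = ln(z₂/z₀) / ln(z₁/z₀).
ln(796.0/0.365) = 7.6875, ln(65.6/0.365) = 5.1914
V₂ = 10.8 × 7.6875/5.1914 = 10.8 × 1.4808 = 15.9926 m/s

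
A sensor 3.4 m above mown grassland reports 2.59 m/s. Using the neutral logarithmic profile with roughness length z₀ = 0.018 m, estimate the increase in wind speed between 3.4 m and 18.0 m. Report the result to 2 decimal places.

0.82 m/s

Log law: V₂ = V₁ · ln(z₂/z₀)/ln(z₁/z₀) = 2.59 × 6.9078/5.2412 = 3.4136 m/s
ΔV = 3.4136 − 2.59 = 0.8236 m/s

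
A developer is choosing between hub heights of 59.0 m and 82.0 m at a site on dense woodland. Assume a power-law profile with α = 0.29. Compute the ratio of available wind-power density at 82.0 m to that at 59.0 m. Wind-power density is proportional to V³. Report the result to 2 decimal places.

Speed ratio: V_B/V_A = (z_B/z_A)^α = (82.0/59.0)^0.29 = (1.3898)^0.29 = 1.10017
Power-density ratio: P_B/P_A = (V_B/V_A)³ = (1.10017)³ = 1.33161

1.33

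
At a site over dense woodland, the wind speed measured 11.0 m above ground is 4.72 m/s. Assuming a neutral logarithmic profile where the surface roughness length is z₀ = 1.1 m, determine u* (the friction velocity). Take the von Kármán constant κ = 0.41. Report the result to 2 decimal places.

u* ≈ 0.84 m/s

Log law: V(z) = (u*/κ) · ln(z/z₀) ⇒ u* = κ · V / ln(z/z₀)
u* = 0.41 × 4.72 / ln(11.0/1.1) = 0.41 × 4.72 / 2.3026
   = 1.9352 / 2.3026 = 0.8404 m/s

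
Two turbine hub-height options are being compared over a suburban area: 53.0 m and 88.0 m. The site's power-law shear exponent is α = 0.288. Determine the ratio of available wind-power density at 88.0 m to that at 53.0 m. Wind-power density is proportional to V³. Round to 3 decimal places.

Speed ratio: V_B/V_A = (z_B/z_A)^α = (88.0/53.0)^0.288 = (1.6604)^0.288 = 1.15723
Power-density ratio: P_B/P_A = (V_B/V_A)³ = (1.15723)³ = 1.54974

1.550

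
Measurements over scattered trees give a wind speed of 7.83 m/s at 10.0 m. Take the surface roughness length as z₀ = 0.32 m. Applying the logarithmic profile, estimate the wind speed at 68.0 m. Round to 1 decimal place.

12.2 m/s

Log law: V(z) ∝ ln(z/z₀), so V₂/V₁ = ln(z₂/z₀) / ln(z₁/z₀).
ln(68.0/0.32) = 5.3589, ln(10.0/0.32) = 3.4420
V₂ = 7.83 × 5.3589/3.4420 = 7.83 × 1.5569 = 12.1907 m/s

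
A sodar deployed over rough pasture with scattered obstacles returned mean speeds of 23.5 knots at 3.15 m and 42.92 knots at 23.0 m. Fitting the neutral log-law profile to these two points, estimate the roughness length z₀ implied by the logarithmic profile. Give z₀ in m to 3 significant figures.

z₀ ≈ 0.284 m

Log law: V(z) ∝ ln(z/z₀). With r = V₁/V₂ = 23.5/42.92 = 0.54753,
r · ln(z₂/z₀) = ln(z₁/z₀) ⇒ ln z₀ = (ln z₁ − r·ln z₂)/(1 − r)
ln z₀ = (1.14740 − 0.54753×3.13549) / 0.45247 = -1.2584
z₀ = exp(-1.2584) = 0.2841 m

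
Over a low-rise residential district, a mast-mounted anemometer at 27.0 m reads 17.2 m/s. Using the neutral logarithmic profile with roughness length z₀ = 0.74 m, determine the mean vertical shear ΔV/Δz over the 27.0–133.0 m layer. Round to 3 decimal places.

0.072 m/s/m

Log law: V₂ = V₁ · ln(z₂/z₀)/ln(z₁/z₀) = 17.2 × 5.1915/3.5969 = 24.8247 m/s
ΔV/Δz = (24.8247 − 17.2)/(133.0 − 27.0) = 7.6247/106.0000 = 0.07193 m/s/m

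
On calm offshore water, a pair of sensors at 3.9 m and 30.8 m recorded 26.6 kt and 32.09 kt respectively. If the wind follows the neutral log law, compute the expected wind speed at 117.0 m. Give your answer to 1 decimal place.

35.6 kt

Log law: V ∝ ln(z/z₀). From the pair, with r = V₁/V₂ = 0.82892,
ln z₀ = (ln z₁ − r·ln z₂)/(1 − r) = (1.3610 − 0.82892×3.4275)/0.17108 = -8.6518 → z₀ = 0.0001748 m
V₃ = V₁ · ln(z₃/z₀)/ln(z₁/z₀) = 26.6 × 13.4139/10.0127 = 35.6357 kt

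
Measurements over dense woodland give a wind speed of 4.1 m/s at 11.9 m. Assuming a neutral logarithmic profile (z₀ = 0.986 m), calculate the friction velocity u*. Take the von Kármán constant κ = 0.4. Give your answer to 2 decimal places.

Log law: V(z) = (u*/κ) · ln(z/z₀) ⇒ u* = κ · V / ln(z/z₀)
u* = 0.4 × 4.1 / ln(11.9/0.986) = 0.4 × 4.1 / 2.4906
   = 1.6400 / 2.4906 = 0.6585 m/s

u* ≈ 0.66 m/s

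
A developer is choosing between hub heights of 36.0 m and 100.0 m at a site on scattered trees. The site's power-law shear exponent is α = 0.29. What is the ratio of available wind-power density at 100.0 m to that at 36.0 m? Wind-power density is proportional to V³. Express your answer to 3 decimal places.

Speed ratio: V_B/V_A = (z_B/z_A)^α = (100.0/36.0)^0.29 = (2.7778)^0.29 = 1.34485
Power-density ratio: P_B/P_A = (V_B/V_A)³ = (1.34485)³ = 2.43230

2.432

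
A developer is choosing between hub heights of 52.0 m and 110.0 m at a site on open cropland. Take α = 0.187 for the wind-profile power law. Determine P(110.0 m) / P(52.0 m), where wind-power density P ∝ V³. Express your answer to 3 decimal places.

1.522

Speed ratio: V_B/V_A = (z_B/z_A)^α = (110.0/52.0)^0.187 = (2.1154)^0.187 = 1.15040
Power-density ratio: P_B/P_A = (V_B/V_A)³ = (1.15040)³ = 1.52245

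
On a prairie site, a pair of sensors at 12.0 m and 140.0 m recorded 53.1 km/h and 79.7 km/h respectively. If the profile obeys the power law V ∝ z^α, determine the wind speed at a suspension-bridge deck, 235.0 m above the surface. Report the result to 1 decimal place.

86.8 km/h

First find α: α = ln(V₂/V₁)/ln(z₂/z₁) = ln(79.7/53.1)/ln(140.0/12.0) = 0.40609/2.45674 = 0.1653
Extrapolate from 140.0 m to 235.0 m: V₃ = 79.7 × (235.0/140.0)^0.1653 = 79.7 × 1.0894 = 86.8241 km/h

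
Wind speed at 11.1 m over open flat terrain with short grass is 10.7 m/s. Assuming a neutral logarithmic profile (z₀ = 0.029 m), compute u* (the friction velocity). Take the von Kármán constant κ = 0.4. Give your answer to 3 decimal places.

u* ≈ 0.720 m/s

Log law: V(z) = (u*/κ) · ln(z/z₀) ⇒ u* = κ · V / ln(z/z₀)
u* = 0.4 × 10.7 / ln(11.1/0.029) = 0.4 × 10.7 / 5.9474
   = 4.2800 / 5.9474 = 0.7196 m/s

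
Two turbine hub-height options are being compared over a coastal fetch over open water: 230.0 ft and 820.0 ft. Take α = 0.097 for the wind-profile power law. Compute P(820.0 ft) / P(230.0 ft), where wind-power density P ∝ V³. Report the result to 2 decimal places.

Speed ratio: V_B/V_A = (z_B/z_A)^α = (820.0/230.0)^0.097 = (3.5652)^0.097 = 1.13123
Power-density ratio: P_B/P_A = (V_B/V_A)³ = (1.13123)³ = 1.44763

1.45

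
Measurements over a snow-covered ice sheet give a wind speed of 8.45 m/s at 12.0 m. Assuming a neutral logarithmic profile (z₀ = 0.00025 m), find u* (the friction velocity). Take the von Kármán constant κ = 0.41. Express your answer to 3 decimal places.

Log law: V(z) = (u*/κ) · ln(z/z₀) ⇒ u* = κ · V / ln(z/z₀)
u* = 0.41 × 8.45 / ln(12.0/0.00025) = 0.41 × 8.45 / 10.7790
   = 3.4645 / 10.7790 = 0.3214 m/s

u* ≈ 0.321 m/s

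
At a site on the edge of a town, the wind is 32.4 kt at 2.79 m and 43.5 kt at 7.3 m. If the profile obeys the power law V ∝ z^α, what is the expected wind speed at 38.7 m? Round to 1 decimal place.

First find α: α = ln(V₂/V₁)/ln(z₂/z₁) = ln(43.5/32.4)/ln(7.3/2.79) = 0.29460/0.96183 = 0.3063
Extrapolate from 7.3 m to 38.7 m: V₃ = 43.5 × (38.7/7.3)^0.3063 = 43.5 × 1.6668 = 72.5044 kt

72.5 kt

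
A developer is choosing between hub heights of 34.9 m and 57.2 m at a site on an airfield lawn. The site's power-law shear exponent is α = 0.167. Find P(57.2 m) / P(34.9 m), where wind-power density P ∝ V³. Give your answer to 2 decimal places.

1.28

Speed ratio: V_B/V_A = (z_B/z_A)^α = (57.2/34.9)^0.167 = (1.6390)^0.167 = 1.08601
Power-density ratio: P_B/P_A = (V_B/V_A)³ = (1.08601)³ = 1.28085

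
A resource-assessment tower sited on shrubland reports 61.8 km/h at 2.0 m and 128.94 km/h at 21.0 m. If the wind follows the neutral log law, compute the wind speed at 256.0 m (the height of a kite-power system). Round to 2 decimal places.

Log law: V ∝ ln(z/z₀). From the pair, with r = V₁/V₂ = 0.47929,
ln z₀ = (ln z₁ − r·ln z₂)/(1 − r) = (0.6931 − 0.47929×3.0445)/0.52071 = -1.4712 → z₀ = 0.2296 m
V₃ = V₁ · ln(z₃/z₀)/ln(z₁/z₀) = 61.8 × 7.0164/2.1644 = 200.3425 km/h

200.34 km/h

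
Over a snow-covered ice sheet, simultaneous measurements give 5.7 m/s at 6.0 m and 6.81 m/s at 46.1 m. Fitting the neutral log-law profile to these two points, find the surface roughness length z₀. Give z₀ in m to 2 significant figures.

z₀ ≈ 0.00017 m

Log law: V(z) ∝ ln(z/z₀). With r = V₁/V₂ = 5.7/6.81 = 0.83700,
r · ln(z₂/z₀) = ln(z₁/z₀) ⇒ ln z₀ = (ln z₁ − r·ln z₂)/(1 − r)
ln z₀ = (1.79176 − 0.83700×3.83081) / 0.16300 = -8.6791
z₀ = exp(-8.6791) = 0.0001701 m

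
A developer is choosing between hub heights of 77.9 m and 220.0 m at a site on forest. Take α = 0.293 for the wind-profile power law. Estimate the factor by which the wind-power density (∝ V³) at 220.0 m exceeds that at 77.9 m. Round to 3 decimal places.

Speed ratio: V_B/V_A = (z_B/z_A)^α = (220.0/77.9)^0.293 = (2.8241)^0.293 = 1.35553
Power-density ratio: P_B/P_A = (V_B/V_A)³ = (1.35553)³ = 2.49074

2.491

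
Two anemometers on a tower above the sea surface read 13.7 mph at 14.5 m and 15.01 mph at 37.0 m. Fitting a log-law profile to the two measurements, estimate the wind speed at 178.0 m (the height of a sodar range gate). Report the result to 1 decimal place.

Log law: V ∝ ln(z/z₀). From the pair, with r = V₁/V₂ = 0.91272,
ln z₀ = (ln z₁ − r·ln z₂)/(1 − r) = (2.6741 − 0.91272×3.6109)/0.08728 = -7.1226 → z₀ = 0.0008067 m
V₃ = V₁ · ln(z₃/z₀)/ln(z₁/z₀) = 13.7 × 12.3044/9.7967 = 17.2067 mph

17.2 mph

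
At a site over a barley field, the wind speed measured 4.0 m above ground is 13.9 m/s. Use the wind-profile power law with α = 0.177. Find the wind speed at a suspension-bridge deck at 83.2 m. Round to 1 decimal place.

Power-law profile: V₂ = V₁ · (z₂/z₁)^α
V₂ = 13.9 × (83.2/4.0)^0.177 = 13.9 × (20.8000)^0.177
    = 13.9 × 1.7112 = 23.7855 m/s

23.8 m/s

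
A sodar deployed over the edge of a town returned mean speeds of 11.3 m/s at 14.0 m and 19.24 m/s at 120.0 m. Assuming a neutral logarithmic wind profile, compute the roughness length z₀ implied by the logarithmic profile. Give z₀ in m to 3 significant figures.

Log law: V(z) ∝ ln(z/z₀). With r = V₁/V₂ = 11.3/19.24 = 0.58732,
r · ln(z₂/z₀) = ln(z₁/z₀) ⇒ ln z₀ = (ln z₁ − r·ln z₂)/(1 − r)
ln z₀ = (2.63906 − 0.58732×4.78749) / 0.41268 = -0.4185
z₀ = exp(-0.4185) = 0.6580 m

z₀ ≈ 0.658 m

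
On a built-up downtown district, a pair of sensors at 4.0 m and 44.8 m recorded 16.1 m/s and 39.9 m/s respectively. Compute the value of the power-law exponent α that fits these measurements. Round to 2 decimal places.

Power law: V₂/V₁ = (z₂/z₁)^α ⇒ α = ln(V₂/V₁) / ln(z₂/z₁)
α = ln(39.9/16.1) / ln(44.8/4.0) = ln(2.4783) / ln(11.2000)
  = 0.90756 / 2.41591 = 0.37566

α ≈ 0.38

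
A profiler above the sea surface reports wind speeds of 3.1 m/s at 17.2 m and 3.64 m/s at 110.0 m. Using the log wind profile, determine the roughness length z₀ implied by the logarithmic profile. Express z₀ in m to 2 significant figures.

Log law: V(z) ∝ ln(z/z₀). With r = V₁/V₂ = 3.1/3.64 = 0.85165,
r · ln(z₂/z₀) = ln(z₁/z₀) ⇒ ln z₀ = (ln z₁ − r·ln z₂)/(1 − r)
ln z₀ = (2.84491 − 0.85165×4.70048) / 0.14835 = -7.8074
z₀ = exp(-7.8074) = 0.0004067 m

z₀ ≈ 0.00041 m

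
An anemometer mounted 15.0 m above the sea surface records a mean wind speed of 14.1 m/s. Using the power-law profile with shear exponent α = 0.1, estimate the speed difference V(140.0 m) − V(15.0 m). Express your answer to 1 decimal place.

3.5 m/s

Power law: V₂ = V₁ · (z₂/z₁)^α = 14.1 × (9.3333)^0.1 = 17.6288 m/s
ΔV = 17.6288 − 14.1 = 3.5288 m/s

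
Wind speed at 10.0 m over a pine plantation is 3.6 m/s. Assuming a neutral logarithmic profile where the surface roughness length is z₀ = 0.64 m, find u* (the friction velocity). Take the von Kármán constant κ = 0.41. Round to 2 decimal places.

Log law: V(z) = (u*/κ) · ln(z/z₀) ⇒ u* = κ · V / ln(z/z₀)
u* = 0.41 × 3.6 / ln(10.0/0.64) = 0.41 × 3.6 / 2.7489
   = 1.4760 / 2.7489 = 0.5369 m/s

u* ≈ 0.54 m/s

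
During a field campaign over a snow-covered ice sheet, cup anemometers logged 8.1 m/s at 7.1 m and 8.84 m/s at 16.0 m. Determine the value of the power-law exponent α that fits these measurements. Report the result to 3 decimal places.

α ≈ 0.108

Power law: V₂/V₁ = (z₂/z₁)^α ⇒ α = ln(V₂/V₁) / ln(z₂/z₁)
α = ln(8.84/8.1) / ln(16.0/7.1) = ln(1.0914) / ln(2.2535)
  = 0.08742 / 0.81249 = 0.10760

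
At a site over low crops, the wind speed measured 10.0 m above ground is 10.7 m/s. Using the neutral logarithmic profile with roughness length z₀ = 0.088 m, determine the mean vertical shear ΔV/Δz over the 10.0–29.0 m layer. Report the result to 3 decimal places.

0.127 m/s/m

Log law: V₂ = V₁ · ln(z₂/z₀)/ln(z₁/z₀) = 10.7 × 5.7977/4.7330 = 13.1070 m/s
ΔV/Δz = (13.1070 − 10.7)/(29.0 − 10.0) = 2.4070/19.0000 = 0.12668 m/s/m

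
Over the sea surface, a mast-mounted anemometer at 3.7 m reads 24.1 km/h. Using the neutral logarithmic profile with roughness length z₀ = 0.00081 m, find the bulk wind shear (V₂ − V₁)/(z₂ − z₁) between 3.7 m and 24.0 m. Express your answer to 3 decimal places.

Log law: V₂ = V₁ · ln(z₂/z₀)/ln(z₁/z₀) = 24.1 × 10.2965/8.4268 = 29.4473 km/h
ΔV/Δz = (29.4473 − 24.1)/(24.0 − 3.7) = 5.3473/20.3000 = 0.26341 km/h/m

0.263 km/h/m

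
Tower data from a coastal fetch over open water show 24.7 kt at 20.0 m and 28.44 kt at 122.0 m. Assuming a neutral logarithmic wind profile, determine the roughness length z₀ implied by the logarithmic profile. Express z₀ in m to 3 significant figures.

Log law: V(z) ∝ ln(z/z₀). With r = V₁/V₂ = 24.7/28.44 = 0.86850,
r · ln(z₂/z₀) = ln(z₁/z₀) ⇒ ln z₀ = (ln z₁ − r·ln z₂)/(1 − r)
ln z₀ = (2.99573 − 0.86850×4.80402) / 0.13150 = -8.9467
z₀ = exp(-8.9467) = 0.0001302 m

z₀ ≈ 0.000130 m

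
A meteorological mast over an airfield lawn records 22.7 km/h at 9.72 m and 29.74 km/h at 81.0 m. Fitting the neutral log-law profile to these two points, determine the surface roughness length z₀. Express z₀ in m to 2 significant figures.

z₀ ≈ 0.010 m

Log law: V(z) ∝ ln(z/z₀). With r = V₁/V₂ = 22.7/29.74 = 0.76328,
r · ln(z₂/z₀) = ln(z₁/z₀) ⇒ ln z₀ = (ln z₁ − r·ln z₂)/(1 − r)
ln z₀ = (2.27419 − 0.76328×4.39445) / 0.23672 = -4.5625
z₀ = exp(-4.5625) = 0.01044 m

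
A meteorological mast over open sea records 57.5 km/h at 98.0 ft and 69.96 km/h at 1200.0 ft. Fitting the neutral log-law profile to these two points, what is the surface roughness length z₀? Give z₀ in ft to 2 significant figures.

z₀ ≈ 0.00093 ft

Log law: V(z) ∝ ln(z/z₀). With r = V₁/V₂ = 57.5/69.96 = 0.82190,
r · ln(z₂/z₀) = ln(z₁/z₀) ⇒ ln z₀ = (ln z₁ − r·ln z₂)/(1 − r)
ln z₀ = (4.58497 − 0.82190×7.09008) / 0.17810 = -6.9755
z₀ = exp(-6.9755) = 0.0009345 ft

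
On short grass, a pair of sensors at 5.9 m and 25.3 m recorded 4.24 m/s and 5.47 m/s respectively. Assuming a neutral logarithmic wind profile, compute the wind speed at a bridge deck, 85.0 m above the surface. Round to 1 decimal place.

6.5 m/s

Log law: V ∝ ln(z/z₀). From the pair, with r = V₁/V₂ = 0.77514,
ln z₀ = (ln z₁ − r·ln z₂)/(1 − r) = (1.7750 − 0.77514×3.2308)/0.22486 = -3.2436 → z₀ = 0.03902 m
V₃ = V₁ · ln(z₃/z₀)/ln(z₁/z₀) = 4.24 × 7.6862/5.0185 = 6.4938 m/s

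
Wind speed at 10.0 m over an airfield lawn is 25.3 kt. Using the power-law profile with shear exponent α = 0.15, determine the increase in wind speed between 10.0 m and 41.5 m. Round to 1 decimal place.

Power law: V₂ = V₁ · (z₂/z₁)^α = 25.3 × (4.1500)^0.15 = 31.3204 kt
ΔV = 31.3204 − 25.3 = 6.0204 kt

6.0 kt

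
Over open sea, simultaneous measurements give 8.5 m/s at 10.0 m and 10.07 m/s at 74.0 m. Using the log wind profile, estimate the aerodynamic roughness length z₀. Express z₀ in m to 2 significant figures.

Log law: V(z) ∝ ln(z/z₀). With r = V₁/V₂ = 8.5/10.07 = 0.84409,
r · ln(z₂/z₀) = ln(z₁/z₀) ⇒ ln z₀ = (ln z₁ − r·ln z₂)/(1 − r)
ln z₀ = (2.30259 − 0.84409×4.30407) / 0.15591 = -8.5335
z₀ = exp(-8.5335) = 0.0001968 m

z₀ ≈ 0.00020 m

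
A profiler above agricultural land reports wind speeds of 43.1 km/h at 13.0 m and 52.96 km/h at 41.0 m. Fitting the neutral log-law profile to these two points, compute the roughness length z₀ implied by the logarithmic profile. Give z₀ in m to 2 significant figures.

Log law: V(z) ∝ ln(z/z₀). With r = V₁/V₂ = 43.1/52.96 = 0.81382,
r · ln(z₂/z₀) = ln(z₁/z₀) ⇒ ln z₀ = (ln z₁ − r·ln z₂)/(1 − r)
ln z₀ = (2.56495 − 0.81382×3.71357) / 0.18618 = -2.4559
z₀ = exp(-2.4559) = 0.08579 m

z₀ ≈ 0.086 m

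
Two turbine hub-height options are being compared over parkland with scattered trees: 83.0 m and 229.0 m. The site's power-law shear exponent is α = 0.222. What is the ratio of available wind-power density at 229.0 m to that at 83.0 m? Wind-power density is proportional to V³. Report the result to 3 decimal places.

Speed ratio: V_B/V_A = (z_B/z_A)^α = (229.0/83.0)^0.222 = (2.7590)^0.222 = 1.25270
Power-density ratio: P_B/P_A = (V_B/V_A)³ = (1.25270)³ = 1.96582

1.966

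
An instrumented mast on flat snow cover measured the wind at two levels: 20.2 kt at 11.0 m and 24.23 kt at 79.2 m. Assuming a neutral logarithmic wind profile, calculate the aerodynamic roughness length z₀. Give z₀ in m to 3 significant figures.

Log law: V(z) ∝ ln(z/z₀). With r = V₁/V₂ = 20.2/24.23 = 0.83368,
r · ln(z₂/z₀) = ln(z₁/z₀) ⇒ ln z₀ = (ln z₁ − r·ln z₂)/(1 − r)
ln z₀ = (2.39790 − 0.83368×4.37198) / 0.16632 = -7.4970
z₀ = exp(-7.4970) = 0.0005547 m

z₀ ≈ 0.000555 m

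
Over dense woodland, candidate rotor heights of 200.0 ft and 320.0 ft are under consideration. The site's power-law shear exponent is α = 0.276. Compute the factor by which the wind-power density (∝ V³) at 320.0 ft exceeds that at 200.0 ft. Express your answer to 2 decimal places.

1.48

Speed ratio: V_B/V_A = (z_B/z_A)^α = (320.0/200.0)^0.276 = (1.6000)^0.276 = 1.13851
Power-density ratio: P_B/P_A = (V_B/V_A)³ = (1.13851)³ = 1.47575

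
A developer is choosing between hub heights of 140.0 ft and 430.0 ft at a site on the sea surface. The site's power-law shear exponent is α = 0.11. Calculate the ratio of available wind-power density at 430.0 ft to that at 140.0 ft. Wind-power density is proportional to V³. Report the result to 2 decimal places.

Speed ratio: V_B/V_A = (z_B/z_A)^α = (430.0/140.0)^0.11 = (3.0714)^0.11 = 1.13138
Power-density ratio: P_B/P_A = (V_B/V_A)³ = (1.13138)³ = 1.44818

1.45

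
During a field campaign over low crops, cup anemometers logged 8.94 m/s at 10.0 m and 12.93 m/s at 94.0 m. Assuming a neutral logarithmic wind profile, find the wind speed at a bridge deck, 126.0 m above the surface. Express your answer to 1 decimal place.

Log law: V ∝ ln(z/z₀). From the pair, with r = V₁/V₂ = 0.69142,
ln z₀ = (ln z₁ − r·ln z₂)/(1 − r) = (2.3026 − 0.69142×4.5433)/0.30858 = -2.7180 → z₀ = 0.06601 m
V₃ = V₁ · ln(z₃/z₀)/ln(z₁/z₀) = 8.94 × 7.5542/5.0205 = 13.4517 m/s

13.5 m/s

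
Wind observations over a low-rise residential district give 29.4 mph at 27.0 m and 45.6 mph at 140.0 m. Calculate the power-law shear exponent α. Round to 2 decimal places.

α ≈ 0.27

Power law: V₂/V₁ = (z₂/z₁)^α ⇒ α = ln(V₂/V₁) / ln(z₂/z₁)
α = ln(45.6/29.4) / ln(140.0/27.0) = ln(1.5510) / ln(5.1852)
  = 0.43891 / 1.64581 = 0.26669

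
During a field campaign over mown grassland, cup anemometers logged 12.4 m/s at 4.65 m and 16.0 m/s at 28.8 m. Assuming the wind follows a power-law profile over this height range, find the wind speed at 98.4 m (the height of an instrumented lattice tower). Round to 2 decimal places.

First find α: α = ln(V₂/V₁)/ln(z₂/z₁) = ln(16.0/12.4)/ln(28.8/4.65) = 0.25489/1.82351 = 0.1398
Extrapolate from 28.8 m to 98.4 m: V₃ = 16.0 × (98.4/28.8)^0.1398 = 16.0 × 1.1874 = 18.9980 m/s

19.00 m/s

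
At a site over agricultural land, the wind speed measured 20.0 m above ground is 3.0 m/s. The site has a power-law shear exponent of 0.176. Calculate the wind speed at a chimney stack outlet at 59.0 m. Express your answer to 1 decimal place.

Power-law profile: V₂ = V₁ · (z₂/z₁)^α
V₂ = 3.0 × (59.0/20.0)^0.176 = 3.0 × (2.9500)^0.176
    = 3.0 × 1.2097 = 3.6292 m/s

3.6 m/s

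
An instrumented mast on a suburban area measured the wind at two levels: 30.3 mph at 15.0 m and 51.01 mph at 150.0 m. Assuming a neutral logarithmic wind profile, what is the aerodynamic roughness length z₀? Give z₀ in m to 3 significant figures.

z₀ ≈ 0.516 m

Log law: V(z) ∝ ln(z/z₀). With r = V₁/V₂ = 30.3/51.01 = 0.59400,
r · ln(z₂/z₀) = ln(z₁/z₀) ⇒ ln z₀ = (ln z₁ − r·ln z₂)/(1 − r)
ln z₀ = (2.70805 − 0.59400×5.01064) / 0.40600 = -0.6608
z₀ = exp(-0.6608) = 0.5165 m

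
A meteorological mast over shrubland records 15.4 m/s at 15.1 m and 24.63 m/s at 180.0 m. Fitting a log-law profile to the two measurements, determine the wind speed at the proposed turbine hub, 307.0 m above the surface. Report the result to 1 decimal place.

26.6 m/s

Log law: V ∝ ln(z/z₀). From the pair, with r = V₁/V₂ = 0.62525,
ln z₀ = (ln z₁ − r·ln z₂)/(1 − r) = (2.7147 − 0.62525×5.1930)/0.37475 = -1.4202 → z₀ = 0.2417 m
V₃ = V₁ · ln(z₃/z₀)/ln(z₁/z₀) = 15.4 × 7.1471/4.1349 = 26.6184 m/s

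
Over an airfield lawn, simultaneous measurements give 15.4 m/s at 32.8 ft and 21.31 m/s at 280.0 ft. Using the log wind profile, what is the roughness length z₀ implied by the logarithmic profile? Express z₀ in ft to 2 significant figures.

z₀ ≈ 0.12 ft

Log law: V(z) ∝ ln(z/z₀). With r = V₁/V₂ = 15.4/21.31 = 0.72267,
r · ln(z₂/z₀) = ln(z₁/z₀) ⇒ ln z₀ = (ln z₁ − r·ln z₂)/(1 − r)
ln z₀ = (3.49043 − 0.72267×5.63479) / 0.27733 = -2.0972
z₀ = exp(-2.0972) = 0.1228 ft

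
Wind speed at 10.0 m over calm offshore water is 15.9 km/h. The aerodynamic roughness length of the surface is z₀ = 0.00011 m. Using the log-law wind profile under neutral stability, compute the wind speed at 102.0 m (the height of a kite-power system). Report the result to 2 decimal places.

19.13 km/h

Log law: V(z) ∝ ln(z/z₀), so V₂/V₁ = ln(z₂/z₀) / ln(z₁/z₀).
ln(102.0/0.00011) = 13.7400, ln(10.0/0.00011) = 11.4176
V₂ = 15.9 × 13.7400/11.4176 = 15.9 × 1.2034 = 19.1341 km/h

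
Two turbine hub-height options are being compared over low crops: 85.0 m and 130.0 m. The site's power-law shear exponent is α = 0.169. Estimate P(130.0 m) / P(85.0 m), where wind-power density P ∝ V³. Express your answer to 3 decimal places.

1.240

Speed ratio: V_B/V_A = (z_B/z_A)^α = (130.0/85.0)^0.169 = (1.5294)^0.169 = 1.07445
Power-density ratio: P_B/P_A = (V_B/V_A)³ = (1.07445)³ = 1.24038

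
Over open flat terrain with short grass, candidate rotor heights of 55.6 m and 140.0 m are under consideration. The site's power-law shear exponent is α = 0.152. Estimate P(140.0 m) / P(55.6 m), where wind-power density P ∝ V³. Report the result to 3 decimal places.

Speed ratio: V_B/V_A = (z_B/z_A)^α = (140.0/55.6)^0.152 = (2.5180)^0.152 = 1.15069
Power-density ratio: P_B/P_A = (V_B/V_A)³ = (1.15069)³ = 1.52363

1.524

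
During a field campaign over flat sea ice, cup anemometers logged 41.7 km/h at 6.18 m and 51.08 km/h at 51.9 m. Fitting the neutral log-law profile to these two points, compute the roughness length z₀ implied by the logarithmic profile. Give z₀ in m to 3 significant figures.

Log law: V(z) ∝ ln(z/z₀). With r = V₁/V₂ = 41.7/51.08 = 0.81637,
r · ln(z₂/z₀) = ln(z₁/z₀) ⇒ ln z₀ = (ln z₁ − r·ln z₂)/(1 − r)
ln z₀ = (1.82132 − 0.81637×3.94932) / 0.18363 = -7.6390
z₀ = exp(-7.6390) = 0.0004813 m

z₀ ≈ 0.000481 m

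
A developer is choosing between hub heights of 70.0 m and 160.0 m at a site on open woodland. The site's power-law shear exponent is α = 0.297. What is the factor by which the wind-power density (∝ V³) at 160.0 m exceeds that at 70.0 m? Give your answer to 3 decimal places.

Speed ratio: V_B/V_A = (z_B/z_A)^α = (160.0/70.0)^0.297 = (2.2857)^0.297 = 1.27829
Power-density ratio: P_B/P_A = (V_B/V_A)³ = (1.27829)³ = 2.08876

2.089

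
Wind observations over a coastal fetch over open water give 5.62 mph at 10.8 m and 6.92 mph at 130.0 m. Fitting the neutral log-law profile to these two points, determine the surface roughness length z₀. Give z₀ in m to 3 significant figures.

Log law: V(z) ∝ ln(z/z₀). With r = V₁/V₂ = 5.62/6.92 = 0.81214,
r · ln(z₂/z₀) = ln(z₁/z₀) ⇒ ln z₀ = (ln z₁ − r·ln z₂)/(1 − r)
ln z₀ = (2.37955 − 0.81214×4.86753) / 0.18786 = -8.3762
z₀ = exp(-8.3762) = 0.0002303 m

z₀ ≈ 0.000230 m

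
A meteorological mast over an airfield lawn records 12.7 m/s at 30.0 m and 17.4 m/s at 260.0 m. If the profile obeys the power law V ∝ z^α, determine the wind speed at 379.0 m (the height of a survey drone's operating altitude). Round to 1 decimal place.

First find α: α = ln(V₂/V₁)/ln(z₂/z₁) = ln(17.4/12.7)/ln(260.0/30.0) = 0.31487/2.15948 = 0.1458
Extrapolate from 260.0 m to 379.0 m: V₃ = 17.4 × (379.0/260.0)^0.1458 = 17.4 × 1.0565 = 18.3829 m/s

18.4 m/s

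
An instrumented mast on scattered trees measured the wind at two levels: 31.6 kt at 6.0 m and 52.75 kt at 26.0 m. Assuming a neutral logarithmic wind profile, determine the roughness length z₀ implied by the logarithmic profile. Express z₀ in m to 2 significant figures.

Log law: V(z) ∝ ln(z/z₀). With r = V₁/V₂ = 31.6/52.75 = 0.59905,
r · ln(z₂/z₀) = ln(z₁/z₀) ⇒ ln z₀ = (ln z₁ − r·ln z₂)/(1 − r)
ln z₀ = (1.79176 − 0.59905×3.25810) / 0.40095 = -0.3991
z₀ = exp(-0.3991) = 0.6709 m

z₀ ≈ 0.67 m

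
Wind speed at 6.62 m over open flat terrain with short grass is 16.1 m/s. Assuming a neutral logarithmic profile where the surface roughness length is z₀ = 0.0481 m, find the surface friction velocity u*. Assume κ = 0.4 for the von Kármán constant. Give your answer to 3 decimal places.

u* ≈ 1.308 m/s

Log law: V(z) = (u*/κ) · ln(z/z₀) ⇒ u* = κ · V / ln(z/z₀)
u* = 0.4 × 16.1 / ln(6.62/0.0481) = 0.4 × 16.1 / 4.9246
   = 6.4400 / 4.9246 = 1.3077 m/s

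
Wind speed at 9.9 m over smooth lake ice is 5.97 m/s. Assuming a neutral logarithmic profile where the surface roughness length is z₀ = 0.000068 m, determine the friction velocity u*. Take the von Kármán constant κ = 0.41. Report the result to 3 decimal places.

u* ≈ 0.206 m/s

Log law: V(z) = (u*/κ) · ln(z/z₀) ⇒ u* = κ · V / ln(z/z₀)
u* = 0.41 × 5.97 / ln(9.9/0.000068) = 0.41 × 5.97 / 11.8885
   = 2.4477 / 11.8885 = 0.2059 m/s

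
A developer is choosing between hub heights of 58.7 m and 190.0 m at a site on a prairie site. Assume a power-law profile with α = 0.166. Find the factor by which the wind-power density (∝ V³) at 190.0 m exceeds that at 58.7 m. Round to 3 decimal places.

1.795

Speed ratio: V_B/V_A = (z_B/z_A)^α = (190.0/58.7)^0.166 = (3.2368)^0.166 = 1.21529
Power-density ratio: P_B/P_A = (V_B/V_A)³ = (1.21529)³ = 1.79489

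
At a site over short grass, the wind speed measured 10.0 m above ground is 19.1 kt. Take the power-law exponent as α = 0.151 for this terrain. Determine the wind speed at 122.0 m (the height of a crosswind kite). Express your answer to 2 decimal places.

Power-law profile: V₂ = V₁ · (z₂/z₁)^α
V₂ = 19.1 × (122.0/10.0)^0.151 = 19.1 × (12.2000)^0.151
    = 19.1 × 1.4589 = 27.8659 kt

27.87 kt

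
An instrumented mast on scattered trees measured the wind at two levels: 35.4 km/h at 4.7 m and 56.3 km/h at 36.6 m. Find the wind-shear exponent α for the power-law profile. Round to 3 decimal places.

Power law: V₂/V₁ = (z₂/z₁)^α ⇒ α = ln(V₂/V₁) / ln(z₂/z₁)
α = ln(56.3/35.4) / ln(36.6/4.7) = ln(1.5904) / ln(7.7872)
  = 0.46398 / 2.05249 = 0.22606

α ≈ 0.226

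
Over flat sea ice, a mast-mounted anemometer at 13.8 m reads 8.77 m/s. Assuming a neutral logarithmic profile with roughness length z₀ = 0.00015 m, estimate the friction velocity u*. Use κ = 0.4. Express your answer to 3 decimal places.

Log law: V(z) = (u*/κ) · ln(z/z₀) ⇒ u* = κ · V / ln(z/z₀)
u* = 0.4 × 8.77 / ln(13.8/0.00015) = 0.4 × 8.77 / 11.4295
   = 3.5080 / 11.4295 = 0.3069 m/s

u* ≈ 0.307 m/s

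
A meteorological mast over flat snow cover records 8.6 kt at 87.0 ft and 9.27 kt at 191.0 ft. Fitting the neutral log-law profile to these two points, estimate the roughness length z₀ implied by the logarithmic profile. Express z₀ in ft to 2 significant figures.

Log law: V(z) ∝ ln(z/z₀). With r = V₁/V₂ = 8.6/9.27 = 0.92772,
r · ln(z₂/z₀) = ln(z₁/z₀) ⇒ ln z₀ = (ln z₁ − r·ln z₂)/(1 − r)
ln z₀ = (4.46591 − 0.92772×5.25227) / 0.07228 = -5.6277
z₀ = exp(-5.6277) = 0.003597 ft

z₀ ≈ 0.0036 ft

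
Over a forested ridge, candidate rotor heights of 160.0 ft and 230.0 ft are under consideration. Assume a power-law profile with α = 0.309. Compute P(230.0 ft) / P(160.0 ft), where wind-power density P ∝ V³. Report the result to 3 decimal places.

Speed ratio: V_B/V_A = (z_B/z_A)^α = (230.0/160.0)^0.309 = (1.4375)^0.309 = 1.11867
Power-density ratio: P_B/P_A = (V_B/V_A)³ = (1.11867)³ = 1.39992

1.400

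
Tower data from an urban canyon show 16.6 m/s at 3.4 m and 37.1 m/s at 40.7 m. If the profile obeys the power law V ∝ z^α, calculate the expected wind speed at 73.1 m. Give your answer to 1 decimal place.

First find α: α = ln(V₂/V₁)/ln(z₂/z₁) = ln(37.1/16.6)/ln(40.7/3.4) = 0.80421/2.48245 = 0.3240
Extrapolate from 40.7 m to 73.1 m: V₃ = 37.1 × (73.1/40.7)^0.3240 = 37.1 × 1.2089 = 44.8502 m/s

44.9 m/s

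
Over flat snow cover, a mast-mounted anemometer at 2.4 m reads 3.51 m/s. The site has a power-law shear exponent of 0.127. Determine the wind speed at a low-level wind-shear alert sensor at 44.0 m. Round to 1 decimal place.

5.1 m/s

Power-law profile: V₂ = V₁ · (z₂/z₁)^α
V₂ = 3.51 × (44.0/2.4)^0.127 = 3.51 × (18.3333)^0.127
    = 3.51 × 1.4469 = 5.0785 m/s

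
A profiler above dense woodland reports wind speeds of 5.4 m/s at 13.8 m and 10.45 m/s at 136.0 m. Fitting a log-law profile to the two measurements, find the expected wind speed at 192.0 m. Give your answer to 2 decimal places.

11.21 m/s

Log law: V ∝ ln(z/z₀). From the pair, with r = V₁/V₂ = 0.51675,
ln z₀ = (ln z₁ − r·ln z₂)/(1 − r) = (2.6247 − 0.51675×4.9127)/0.48325 = 0.1781 → z₀ = 1.195 m
V₃ = V₁ · ln(z₃/z₀)/ln(z₁/z₀) = 5.4 × 5.0794/2.4466 = 11.2111 m/s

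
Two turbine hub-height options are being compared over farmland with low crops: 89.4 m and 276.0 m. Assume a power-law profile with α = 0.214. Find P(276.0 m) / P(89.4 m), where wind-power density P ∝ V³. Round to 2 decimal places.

Speed ratio: V_B/V_A = (z_B/z_A)^α = (276.0/89.4)^0.214 = (3.0872)^0.214 = 1.27282
Power-density ratio: P_B/P_A = (V_B/V_A)³ = (1.27282)³ = 2.06208

2.06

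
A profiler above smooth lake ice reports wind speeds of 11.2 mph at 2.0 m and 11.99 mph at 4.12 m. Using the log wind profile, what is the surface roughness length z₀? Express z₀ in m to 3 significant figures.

Log law: V(z) ∝ ln(z/z₀). With r = V₁/V₂ = 11.2/11.99 = 0.93411,
r · ln(z₂/z₀) = ln(z₁/z₀) ⇒ ln z₀ = (ln z₁ − r·ln z₂)/(1 − r)
ln z₀ = (0.69315 − 0.93411×1.41585) / 0.06589 = -9.5528
z₀ = exp(-9.5528) = 0.00007100 m

z₀ ≈ 0.0000710 m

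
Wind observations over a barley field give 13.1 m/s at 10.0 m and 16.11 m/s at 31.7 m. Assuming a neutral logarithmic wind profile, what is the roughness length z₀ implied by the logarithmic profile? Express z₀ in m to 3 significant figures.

z₀ ≈ 0.0660 m

Log law: V(z) ∝ ln(z/z₀). With r = V₁/V₂ = 13.1/16.11 = 0.81316,
r · ln(z₂/z₀) = ln(z₁/z₀) ⇒ ln z₀ = (ln z₁ − r·ln z₂)/(1 − r)
ln z₀ = (2.30259 − 0.81316×3.45632) / 0.18684 = -2.7186
z₀ = exp(-2.7186) = 0.06596 m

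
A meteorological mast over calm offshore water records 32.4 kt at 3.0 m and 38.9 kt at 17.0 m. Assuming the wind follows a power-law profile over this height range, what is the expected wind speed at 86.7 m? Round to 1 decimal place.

46.2 kt

First find α: α = ln(V₂/V₁)/ln(z₂/z₁) = ln(38.9/32.4)/ln(17.0/3.0) = 0.18284/1.73460 = 0.1054
Extrapolate from 17.0 m to 86.7 m: V₃ = 38.9 × (86.7/17.0)^0.1054 = 38.9 × 1.1874 = 46.1882 kt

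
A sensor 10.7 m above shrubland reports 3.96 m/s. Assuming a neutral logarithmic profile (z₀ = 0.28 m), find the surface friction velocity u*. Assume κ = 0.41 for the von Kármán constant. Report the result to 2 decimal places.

Log law: V(z) = (u*/κ) · ln(z/z₀) ⇒ u* = κ · V / ln(z/z₀)
u* = 0.41 × 3.96 / ln(10.7/0.28) = 0.41 × 3.96 / 3.6432
   = 1.6236 / 3.6432 = 0.4457 m/s

u* ≈ 0.45 m/s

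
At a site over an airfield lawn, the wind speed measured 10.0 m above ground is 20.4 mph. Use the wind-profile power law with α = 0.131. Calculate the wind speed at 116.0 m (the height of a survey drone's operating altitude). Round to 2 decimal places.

Power-law profile: V₂ = V₁ · (z₂/z₁)^α
V₂ = 20.4 × (116.0/10.0)^0.131 = 20.4 × (11.6000)^0.131
    = 20.4 × 1.3786 = 28.1238 mph

28.12 mph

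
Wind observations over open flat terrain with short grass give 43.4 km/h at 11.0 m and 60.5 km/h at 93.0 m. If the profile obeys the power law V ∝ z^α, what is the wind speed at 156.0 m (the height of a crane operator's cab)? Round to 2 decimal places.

First find α: α = ln(V₂/V₁)/ln(z₂/z₁) = ln(60.5/43.4)/ln(93.0/11.0) = 0.33218/2.13470 = 0.1556
Extrapolate from 93.0 m to 156.0 m: V₃ = 60.5 × (156.0/93.0)^0.1556 = 60.5 × 1.0838 = 65.5710 km/h

65.57 km/h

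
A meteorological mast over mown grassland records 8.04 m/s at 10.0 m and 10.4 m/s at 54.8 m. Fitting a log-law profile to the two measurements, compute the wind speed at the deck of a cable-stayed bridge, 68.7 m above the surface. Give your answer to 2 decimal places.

Log law: V ∝ ln(z/z₀). From the pair, with r = V₁/V₂ = 0.77308,
ln z₀ = (ln z₁ − r·ln z₂)/(1 − r) = (2.3026 − 0.77308×4.0037)/0.22692 = -3.4927 → z₀ = 0.03042 m
V₃ = V₁ · ln(z₃/z₀)/ln(z₁/z₀) = 8.04 × 7.7225/5.7953 = 10.7136 m/s

10.71 m/s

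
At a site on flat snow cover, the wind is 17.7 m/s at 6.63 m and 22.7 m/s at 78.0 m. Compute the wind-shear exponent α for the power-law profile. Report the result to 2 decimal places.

α ≈ 0.10

Power law: V₂/V₁ = (z₂/z₁)^α ⇒ α = ln(V₂/V₁) / ln(z₂/z₁)
α = ln(22.7/17.7) / ln(78.0/6.63) = ln(1.2825) / ln(11.7647)
  = 0.24880 / 2.46510 = 0.10093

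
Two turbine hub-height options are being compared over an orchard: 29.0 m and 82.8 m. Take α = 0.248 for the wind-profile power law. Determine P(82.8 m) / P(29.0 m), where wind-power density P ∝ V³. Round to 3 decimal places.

Speed ratio: V_B/V_A = (z_B/z_A)^α = (82.8/29.0)^0.248 = (2.8552)^0.248 = 1.29717
Power-density ratio: P_B/P_A = (V_B/V_A)³ = (1.29717)³ = 2.18268

2.183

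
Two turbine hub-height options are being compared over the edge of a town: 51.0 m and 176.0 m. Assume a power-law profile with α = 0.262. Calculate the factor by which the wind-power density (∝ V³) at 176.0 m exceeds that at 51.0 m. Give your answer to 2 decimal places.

2.65

Speed ratio: V_B/V_A = (z_B/z_A)^α = (176.0/51.0)^0.262 = (3.4510)^0.262 = 1.38338
Power-density ratio: P_B/P_A = (V_B/V_A)³ = (1.38338)³ = 2.64742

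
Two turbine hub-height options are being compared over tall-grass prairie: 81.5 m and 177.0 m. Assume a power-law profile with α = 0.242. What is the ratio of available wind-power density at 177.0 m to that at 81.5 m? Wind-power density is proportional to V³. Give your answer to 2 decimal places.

Speed ratio: V_B/V_A = (z_B/z_A)^α = (177.0/81.5)^0.242 = (2.1718)^0.242 = 1.20645
Power-density ratio: P_B/P_A = (V_B/V_A)³ = (1.20645)³ = 1.75601

1.76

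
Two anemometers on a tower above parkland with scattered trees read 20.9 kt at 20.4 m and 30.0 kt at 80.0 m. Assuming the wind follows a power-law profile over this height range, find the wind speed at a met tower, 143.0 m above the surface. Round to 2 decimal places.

34.98 kt

First find α: α = ln(V₂/V₁)/ln(z₂/z₁) = ln(30.0/20.9)/ln(80.0/20.4) = 0.36145/1.36649 = 0.2645
Extrapolate from 80.0 m to 143.0 m: V₃ = 30.0 × (143.0/80.0)^0.2645 = 30.0 × 1.1661 = 34.9818 kt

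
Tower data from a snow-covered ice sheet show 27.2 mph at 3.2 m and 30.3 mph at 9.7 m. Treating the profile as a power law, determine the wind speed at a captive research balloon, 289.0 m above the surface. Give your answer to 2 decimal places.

First find α: α = ln(V₂/V₁)/ln(z₂/z₁) = ln(30.3/27.2)/ln(9.7/3.2) = 0.10793/1.10898 = 0.0973
Extrapolate from 9.7 m to 289.0 m: V₃ = 30.3 × (289.0/9.7)^0.0973 = 30.3 × 1.3915 = 42.1611 mph

42.16 mph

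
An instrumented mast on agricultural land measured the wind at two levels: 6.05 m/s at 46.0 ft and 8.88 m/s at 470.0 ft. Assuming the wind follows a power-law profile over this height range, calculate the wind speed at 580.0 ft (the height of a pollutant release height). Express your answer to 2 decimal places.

First find α: α = ln(V₂/V₁)/ln(z₂/z₁) = ln(8.88/6.05)/ln(470.0/46.0) = 0.38374/2.32409 = 0.1651
Extrapolate from 470.0 ft to 580.0 ft: V₃ = 8.88 × (580.0/470.0)^0.1651 = 8.88 × 1.0353 = 9.1938 m/s

9.19 m/s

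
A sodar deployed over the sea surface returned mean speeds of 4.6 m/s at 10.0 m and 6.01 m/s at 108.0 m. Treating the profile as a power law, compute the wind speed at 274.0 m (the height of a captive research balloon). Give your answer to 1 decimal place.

6.7 m/s

First find α: α = ln(V₂/V₁)/ln(z₂/z₁) = ln(6.01/4.6)/ln(108.0/10.0) = 0.26737/2.37955 = 0.1124
Extrapolate from 108.0 m to 274.0 m: V₃ = 6.01 × (274.0/108.0)^0.1124 = 6.01 × 1.1103 = 6.6728 m/s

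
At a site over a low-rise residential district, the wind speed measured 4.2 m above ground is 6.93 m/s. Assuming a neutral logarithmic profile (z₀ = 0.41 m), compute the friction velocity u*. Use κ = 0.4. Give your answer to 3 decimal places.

Log law: V(z) = (u*/κ) · ln(z/z₀) ⇒ u* = κ · V / ln(z/z₀)
u* = 0.4 × 6.93 / ln(4.2/0.41) = 0.4 × 6.93 / 2.3267
   = 2.7720 / 2.3267 = 1.1914 m/s

u* ≈ 1.191 m/s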